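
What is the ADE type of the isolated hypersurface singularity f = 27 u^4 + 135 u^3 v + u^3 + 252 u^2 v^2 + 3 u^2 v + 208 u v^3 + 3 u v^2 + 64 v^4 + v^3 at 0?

E_{7}

The Hessian of f at 0 has rank 0. Corank 2; j^3 = (u + v)^3 is a perfect cube, so E-series; the 4-jet and mu = 7 give E_7.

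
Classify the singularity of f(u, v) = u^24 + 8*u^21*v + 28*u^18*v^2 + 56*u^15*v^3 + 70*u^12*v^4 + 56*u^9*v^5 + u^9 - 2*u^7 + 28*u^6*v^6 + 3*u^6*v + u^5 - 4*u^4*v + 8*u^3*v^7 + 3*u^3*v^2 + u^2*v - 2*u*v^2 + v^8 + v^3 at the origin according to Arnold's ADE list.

D_9

The Hessian of f at 0 has rank 0. Corank 2; j^3 = v*(u - v)^2 has shape L^2 M (L != M), so D-series; mu = 9 gives D_9.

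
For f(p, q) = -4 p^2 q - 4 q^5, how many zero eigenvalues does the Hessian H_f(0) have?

2

The Hessian at 0 is [[0, 0], [0, 0]] of rank 0; hence corank 2.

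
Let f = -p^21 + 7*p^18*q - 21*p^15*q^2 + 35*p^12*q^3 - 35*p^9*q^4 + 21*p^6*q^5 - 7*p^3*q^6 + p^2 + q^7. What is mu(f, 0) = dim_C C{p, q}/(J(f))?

The Hessian of f at 0 is [[2, 0], [0, 0]] with rank 1, so corank 1. A Groebner basis of the Jacobian ideal J(f) in C{p,q} is {q^6, p}; counting standard monomials gives mu = 6. Corank 1: A-series; mu = 6 gives A_6.

6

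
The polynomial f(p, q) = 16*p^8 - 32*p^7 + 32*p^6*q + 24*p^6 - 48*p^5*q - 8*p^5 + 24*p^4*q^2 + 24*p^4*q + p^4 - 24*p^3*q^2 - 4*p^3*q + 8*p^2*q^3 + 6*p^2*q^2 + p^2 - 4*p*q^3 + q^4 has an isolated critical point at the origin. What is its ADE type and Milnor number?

The Hessian of f at 0 has rank 1. Corank 1: A-series; mu = 3 gives A_3.

Type A_{3}, Milnor number mu = 3.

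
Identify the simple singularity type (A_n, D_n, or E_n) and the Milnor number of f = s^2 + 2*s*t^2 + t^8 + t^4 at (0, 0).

Type A_7, Milnor number mu = 7.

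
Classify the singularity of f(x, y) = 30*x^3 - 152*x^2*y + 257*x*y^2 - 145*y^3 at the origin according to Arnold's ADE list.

D_4

The Hessian of f at 0 has rank 0. Corank 2; j^3 = (3*x - 5*y)*(10*x^2 - 34*x*y + 29*y^2) splits into three distinct lines over C (the quadratic factor has nonzero discriminant), so D_4.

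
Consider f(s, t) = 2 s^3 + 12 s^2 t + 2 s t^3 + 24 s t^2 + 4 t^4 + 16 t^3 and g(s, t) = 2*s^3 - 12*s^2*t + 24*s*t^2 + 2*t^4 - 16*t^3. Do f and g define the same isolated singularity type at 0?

No.

The Hessian of f at 0 has rank 0. Corank 2; j^3 = 2*(s + 2*t)^3 is a perfect cube, so E-series; the 4-jet and mu = 7 give E_7. The Hessian of g at 0 has rank 0. Corank 2; j^3 = 2*(s - 2*t)^3 is a perfect cube, so E-series; the 4-jet and mu = 6 give E_6. f is E_7 but g is E_6, hence not right-equivalent.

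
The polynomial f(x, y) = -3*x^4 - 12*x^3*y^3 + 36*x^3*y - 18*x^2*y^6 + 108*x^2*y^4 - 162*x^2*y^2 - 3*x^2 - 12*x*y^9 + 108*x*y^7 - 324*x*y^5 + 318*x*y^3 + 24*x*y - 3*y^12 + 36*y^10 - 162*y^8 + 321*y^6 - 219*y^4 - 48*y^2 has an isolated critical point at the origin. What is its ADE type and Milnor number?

Type A_{3}, Milnor number mu = 3.

The Hessian of f at 0 is [[-6, 24], [24, -96]] with rank 1, so corank 1. A Groebner basis of the Jacobian ideal J(f) in C{x,y} is {y^3, x - 4*y}; counting standard monomials gives mu = 3. Corank 1: A-series; mu = 3 gives A_3.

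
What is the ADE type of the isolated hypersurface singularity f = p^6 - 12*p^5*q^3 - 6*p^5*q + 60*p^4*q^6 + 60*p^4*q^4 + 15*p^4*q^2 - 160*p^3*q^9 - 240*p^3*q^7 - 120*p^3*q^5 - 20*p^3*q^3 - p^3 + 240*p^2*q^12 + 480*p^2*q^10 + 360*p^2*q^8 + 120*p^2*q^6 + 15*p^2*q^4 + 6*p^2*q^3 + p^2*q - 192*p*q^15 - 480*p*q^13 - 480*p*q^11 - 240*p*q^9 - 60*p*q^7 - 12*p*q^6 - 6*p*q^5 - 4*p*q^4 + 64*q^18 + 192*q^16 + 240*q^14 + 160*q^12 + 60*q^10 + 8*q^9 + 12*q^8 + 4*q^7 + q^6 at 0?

D7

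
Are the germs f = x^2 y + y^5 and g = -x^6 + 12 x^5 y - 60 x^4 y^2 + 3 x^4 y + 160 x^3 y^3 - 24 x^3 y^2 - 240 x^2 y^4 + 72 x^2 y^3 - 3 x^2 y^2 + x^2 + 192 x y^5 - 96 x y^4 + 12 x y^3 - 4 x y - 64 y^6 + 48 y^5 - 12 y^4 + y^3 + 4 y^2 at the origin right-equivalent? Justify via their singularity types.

No.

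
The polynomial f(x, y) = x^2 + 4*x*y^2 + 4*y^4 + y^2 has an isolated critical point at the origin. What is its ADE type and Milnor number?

The Hessian of f at 0 has rank 2. Corank 0: nondegenerate Morse point, so A_1.

Type A1, Milnor number mu = 1.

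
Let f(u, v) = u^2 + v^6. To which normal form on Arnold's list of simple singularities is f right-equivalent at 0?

The Hessian of f at 0 is [[2, 0], [0, 0]] with rank 1, so corank 1. A Groebner basis of the Jacobian ideal J(f) in C{u,v} is {v^5, u}; counting standard monomials gives mu = 5. Corank 1: A-series; mu = 5 gives A_5.

A_5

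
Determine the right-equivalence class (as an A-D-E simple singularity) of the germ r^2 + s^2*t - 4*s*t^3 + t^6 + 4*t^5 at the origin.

The Hessian of f at 0 has rank 1. Corank 2; j^3 = s^2*t has shape L^2 M (L != M), so D-series; mu = 7 gives D_7.

D_{7}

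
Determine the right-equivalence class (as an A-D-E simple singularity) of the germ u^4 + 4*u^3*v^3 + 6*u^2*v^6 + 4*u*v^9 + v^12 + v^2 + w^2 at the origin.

A3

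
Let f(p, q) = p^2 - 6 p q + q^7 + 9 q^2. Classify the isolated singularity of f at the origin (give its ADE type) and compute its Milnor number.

Type A6, Milnor number mu = 6.

The Hessian of f at 0 has rank 1. Corank 1: A-series; mu = 6 gives A_6.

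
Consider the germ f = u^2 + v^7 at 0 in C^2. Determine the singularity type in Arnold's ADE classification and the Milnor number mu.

Type A_6, Milnor number mu = 6.

The Hessian of f at 0 is [[2, 0], [0, 0]] with rank 1, so corank 1. A Groebner basis of the Jacobian ideal J(f) in C{u,v} is {v^6, u}; counting standard monomials gives mu = 6. Corank 1: A-series; mu = 6 gives A_6.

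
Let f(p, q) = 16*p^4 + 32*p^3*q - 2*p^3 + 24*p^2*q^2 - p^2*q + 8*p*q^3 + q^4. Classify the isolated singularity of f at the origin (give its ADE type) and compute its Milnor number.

The Hessian of f at 0 has rank 0. Corank 2; j^3 = -p^2*(2*p + q) has shape L^2 M (L != M), so D-series; mu = 5 gives D_5.

Type D5, Milnor number mu = 5.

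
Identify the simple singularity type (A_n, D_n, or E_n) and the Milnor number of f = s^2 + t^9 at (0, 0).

Type A_{8}, Milnor number mu = 8.

The Hessian of f at 0 has rank 1. Corank 1: A-series; mu = 8 gives A_8.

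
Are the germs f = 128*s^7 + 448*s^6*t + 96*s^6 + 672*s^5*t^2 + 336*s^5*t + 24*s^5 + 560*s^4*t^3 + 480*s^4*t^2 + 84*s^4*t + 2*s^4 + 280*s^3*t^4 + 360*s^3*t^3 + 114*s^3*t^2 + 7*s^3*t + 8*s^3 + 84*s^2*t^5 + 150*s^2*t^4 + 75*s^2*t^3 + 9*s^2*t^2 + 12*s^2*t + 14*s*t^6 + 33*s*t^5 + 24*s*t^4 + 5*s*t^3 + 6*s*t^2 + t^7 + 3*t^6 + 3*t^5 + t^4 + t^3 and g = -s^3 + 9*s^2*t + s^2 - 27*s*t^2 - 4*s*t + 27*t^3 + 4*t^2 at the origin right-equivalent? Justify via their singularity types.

The Hessian of f at 0 is [[0, 0], [0, 0]] with rank 0, so corank 2. A Groebner basis of the Jacobian ideal J(f) in C{s,t} is {768*s^2 + 768*s*t + t^4 + 8*t^3 + 192*t^2, s^3 + 36*s^2 + 36*s*t + t^3/2 + 9*t^2, s^2*t - 40*s^2 - 40*s*t - 2*t^3/3 - 10*t^2, 32*s^2 + s*t^2 + 32*s*t + 5*t^3/6 + 8*t^2}; counting standard monomials gives mu = 7. Corank 2; j^3 = (2*s + t)^3 is a perfect cube, so E-series; the 4-jet and mu = 7 give E_7. The Hessian of g at 0 is [[2, -4], [-4, 8]] with rank 1, so corank 1. A Groebner basis of the Jacobian ideal J(g) in C{s,t} is {t^2, s - 2*t}; counting standard monomials gives mu = 2. Corank 1: A-series; mu = 2 gives A_2. f is E_7 but g is A_2, hence not right-equivalent.

No.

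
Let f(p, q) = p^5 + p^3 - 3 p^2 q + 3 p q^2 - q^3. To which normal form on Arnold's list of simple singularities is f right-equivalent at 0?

E_8

The Hessian of f at 0 is [[0, 0], [0, 0]] with rank 0, so corank 2. A Groebner basis of the Jacobian ideal J(f) in C{p,q} is {q^5, p*q^3 - 3*q^4/4, p^2 - 2*p*q + q^2}; counting standard monomials gives mu = 8. Corank 2; j^3 = (p - q)^3 is a perfect cube, so E-series; the 5-jet and mu = 8 give E_8.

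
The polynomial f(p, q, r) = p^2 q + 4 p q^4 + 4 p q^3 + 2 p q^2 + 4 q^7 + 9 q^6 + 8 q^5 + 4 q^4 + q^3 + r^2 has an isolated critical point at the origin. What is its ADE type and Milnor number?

Type D_{7}, Milnor number mu = 7.

The Hessian of f at 0 has rank 1. Corank 2; j^3 = q*(p + q)^2 has shape L^2 M (L != M), so D-series; mu = 7 gives D_7.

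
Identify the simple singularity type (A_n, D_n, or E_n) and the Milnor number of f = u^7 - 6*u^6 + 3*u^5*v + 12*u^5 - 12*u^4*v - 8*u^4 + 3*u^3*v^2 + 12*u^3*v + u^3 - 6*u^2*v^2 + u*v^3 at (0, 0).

Type E7, Milnor number mu = 7.

The Hessian of f at 0 has rank 0. Corank 2; j^3 = u^3 is a perfect cube, so E-series; the 4-jet and mu = 7 give E_7.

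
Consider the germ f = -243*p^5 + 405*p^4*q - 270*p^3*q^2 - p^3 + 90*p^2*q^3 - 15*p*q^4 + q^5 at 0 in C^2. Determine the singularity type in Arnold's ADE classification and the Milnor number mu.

The Hessian of f at 0 has rank 0. Corank 2; j^3 = -p^3 is a perfect cube, so E-series; the 5-jet and mu = 8 give E_8.

Type E8, Milnor number mu = 8.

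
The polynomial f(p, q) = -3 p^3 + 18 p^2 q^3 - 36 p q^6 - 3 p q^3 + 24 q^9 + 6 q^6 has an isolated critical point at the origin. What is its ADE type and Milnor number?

The Hessian of f at 0 has rank 0. Corank 2; j^3 = -3*p^3 is a perfect cube, so E-series; the 4-jet and mu = 7 give E_7.

Type E7, Milnor number mu = 7.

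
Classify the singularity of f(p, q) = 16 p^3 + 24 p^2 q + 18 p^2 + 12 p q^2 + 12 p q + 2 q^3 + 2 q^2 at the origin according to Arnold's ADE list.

The Hessian of f at 0 has rank 1. Corank 1: A-series; mu = 2 gives A_2.

A_2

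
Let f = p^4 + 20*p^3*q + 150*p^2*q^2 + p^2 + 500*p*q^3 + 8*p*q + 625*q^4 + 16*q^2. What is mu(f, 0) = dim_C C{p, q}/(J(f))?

3

The Hessian of f at 0 has rank 1. Corank 1: A-series; mu = 3 gives A_3.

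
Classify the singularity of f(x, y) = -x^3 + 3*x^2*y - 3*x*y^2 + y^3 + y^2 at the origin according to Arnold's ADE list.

The Hessian of f at 0 has rank 1. Corank 1: A-series; mu = 2 gives A_2.

A_2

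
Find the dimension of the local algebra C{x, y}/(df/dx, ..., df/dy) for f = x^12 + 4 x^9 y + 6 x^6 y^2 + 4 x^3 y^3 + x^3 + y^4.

The Hessian of f at 0 is [[0, 0], [0, 0]] with rank 0, so corank 2. A Groebner basis of the Jacobian ideal J(f) in C{x,y} is {y^3, x^2}; counting standard monomials gives mu = 6. Corank 2; j^3 = x^3 is a perfect cube, so E-series; the 4-jet and mu = 6 give E_6.

6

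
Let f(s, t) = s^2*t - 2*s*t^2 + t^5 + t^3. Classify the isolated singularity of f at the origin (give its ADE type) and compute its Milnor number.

The Hessian of f at 0 has rank 0. Corank 2; j^3 = t*(s - t)^2 has shape L^2 M (L != M), so D-series; mu = 6 gives D_6.

Type D_6, Milnor number mu = 6.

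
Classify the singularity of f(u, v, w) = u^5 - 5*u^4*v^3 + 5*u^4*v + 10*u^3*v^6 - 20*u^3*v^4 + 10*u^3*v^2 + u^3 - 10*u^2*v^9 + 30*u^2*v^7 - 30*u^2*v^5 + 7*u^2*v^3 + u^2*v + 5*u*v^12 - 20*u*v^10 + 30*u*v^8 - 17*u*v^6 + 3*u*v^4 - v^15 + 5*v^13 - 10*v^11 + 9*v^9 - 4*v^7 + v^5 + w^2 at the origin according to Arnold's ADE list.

D_{6}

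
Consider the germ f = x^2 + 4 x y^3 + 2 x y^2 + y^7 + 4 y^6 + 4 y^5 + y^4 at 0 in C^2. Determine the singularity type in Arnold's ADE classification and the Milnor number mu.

Type A_{6}, Milnor number mu = 6.

The Hessian of f at 0 has rank 1. Corank 1: A-series; mu = 6 gives A_6.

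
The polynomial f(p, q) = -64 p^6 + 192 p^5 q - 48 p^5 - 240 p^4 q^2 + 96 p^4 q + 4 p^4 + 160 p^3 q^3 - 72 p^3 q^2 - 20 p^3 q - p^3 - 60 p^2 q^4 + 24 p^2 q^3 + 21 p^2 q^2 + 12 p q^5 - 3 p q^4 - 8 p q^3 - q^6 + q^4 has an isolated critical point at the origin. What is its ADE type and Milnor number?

Type E_{6}, Milnor number mu = 6.

The Hessian of f at 0 has rank 0. Corank 2; j^3 = -p^3 is a perfect cube, so E-series; the 4-jet and mu = 6 give E_6.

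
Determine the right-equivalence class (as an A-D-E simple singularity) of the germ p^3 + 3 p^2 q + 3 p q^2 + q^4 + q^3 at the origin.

E_6

The Hessian of f at 0 has rank 0. Corank 2; j^3 = (p + q)^3 is a perfect cube, so E-series; the 4-jet and mu = 6 give E_6.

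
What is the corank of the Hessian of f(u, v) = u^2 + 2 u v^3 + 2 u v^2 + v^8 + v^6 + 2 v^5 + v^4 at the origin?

Hessian at 0 has rank 1.

1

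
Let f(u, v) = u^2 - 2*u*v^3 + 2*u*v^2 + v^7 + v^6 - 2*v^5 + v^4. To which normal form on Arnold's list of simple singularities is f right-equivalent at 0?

A_6

The Hessian of f at 0 has rank 1. Corank 1: A-series; mu = 6 gives A_6.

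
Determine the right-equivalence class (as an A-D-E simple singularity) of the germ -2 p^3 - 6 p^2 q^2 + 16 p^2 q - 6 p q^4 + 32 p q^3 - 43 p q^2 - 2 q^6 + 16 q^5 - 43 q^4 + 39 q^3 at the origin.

D_{4}

The Hessian of f at 0 has rank 0. Corank 2; j^3 = -(p - 3*q)*(2*p^2 - 10*p*q + 13*q^2) splits into three distinct lines over C (the quadratic factor has nonzero discriminant), so D_4.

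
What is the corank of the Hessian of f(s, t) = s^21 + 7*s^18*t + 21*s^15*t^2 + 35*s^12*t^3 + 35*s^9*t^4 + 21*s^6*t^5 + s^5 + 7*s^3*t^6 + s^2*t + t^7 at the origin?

The Hessian at 0 is [[0, 0], [0, 0]] of rank 0; hence corank 2.

2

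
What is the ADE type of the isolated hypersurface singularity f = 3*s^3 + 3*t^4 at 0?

The Hessian of f at 0 has rank 0. Corank 2; j^3 = 3*s^3 is a perfect cube, so E-series; the 4-jet and mu = 6 give E_6.

E_{6}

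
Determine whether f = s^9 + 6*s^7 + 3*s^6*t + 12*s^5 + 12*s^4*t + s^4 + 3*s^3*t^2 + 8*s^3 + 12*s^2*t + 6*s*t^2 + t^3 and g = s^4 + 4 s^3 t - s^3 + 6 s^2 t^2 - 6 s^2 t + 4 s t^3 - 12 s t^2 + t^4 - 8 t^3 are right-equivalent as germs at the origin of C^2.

Yes.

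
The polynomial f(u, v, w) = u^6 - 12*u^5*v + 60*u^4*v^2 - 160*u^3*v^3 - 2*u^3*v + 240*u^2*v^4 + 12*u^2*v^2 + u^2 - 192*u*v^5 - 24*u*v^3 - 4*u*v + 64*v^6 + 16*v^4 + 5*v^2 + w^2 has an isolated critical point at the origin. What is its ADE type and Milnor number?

Type A_{1}, Milnor number mu = 1.

The Hessian of f at 0 has rank 3. Corank 0: nondegenerate Morse point, so A_1.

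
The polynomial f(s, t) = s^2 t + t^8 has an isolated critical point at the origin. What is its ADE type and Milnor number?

Type D9, Milnor number mu = 9.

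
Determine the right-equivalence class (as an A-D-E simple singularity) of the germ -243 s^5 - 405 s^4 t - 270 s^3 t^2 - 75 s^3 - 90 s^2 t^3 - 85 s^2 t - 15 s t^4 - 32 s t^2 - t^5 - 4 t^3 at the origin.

The Hessian of f at 0 has rank 0. Corank 2; j^3 = -(3*s + t)*(5*s + 2*t)^2 has shape L^2 M (L != M), so D-series; mu = 6 gives D_6.

D6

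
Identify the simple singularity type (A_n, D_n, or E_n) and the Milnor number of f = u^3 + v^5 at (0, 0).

Type E_8, Milnor number mu = 8.

The Hessian of f at 0 has rank 0. Corank 2; j^3 = u^3 is a perfect cube, so E-series; the 5-jet and mu = 8 give E_8.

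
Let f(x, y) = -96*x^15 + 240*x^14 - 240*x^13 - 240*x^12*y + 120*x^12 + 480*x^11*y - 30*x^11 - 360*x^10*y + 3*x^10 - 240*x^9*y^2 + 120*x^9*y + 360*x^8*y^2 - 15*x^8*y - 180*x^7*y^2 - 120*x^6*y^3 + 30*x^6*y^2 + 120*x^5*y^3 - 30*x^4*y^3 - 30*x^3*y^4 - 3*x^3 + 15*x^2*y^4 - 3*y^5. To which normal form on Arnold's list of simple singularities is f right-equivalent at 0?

E_8

The Hessian of f at 0 has rank 0. Corank 2; j^3 = -3*x^3 is a perfect cube, so E-series; the 5-jet and mu = 8 give E_8.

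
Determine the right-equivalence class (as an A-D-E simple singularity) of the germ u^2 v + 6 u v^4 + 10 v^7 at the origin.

The Hessian of f at 0 is [[0, 0], [0, 0]] with rank 0, so corank 2. A Groebner basis of the Jacobian ideal J(f) in C{u,v} is {3*u^2/2 + u*v^3, u*v/3 + v^4, u^3, u^2*v}; counting standard monomials gives mu = 8. Corank 2; j^3 = u^2*v has shape L^2 M (L != M), so D-series; mu = 8 gives D_8.

D_{8}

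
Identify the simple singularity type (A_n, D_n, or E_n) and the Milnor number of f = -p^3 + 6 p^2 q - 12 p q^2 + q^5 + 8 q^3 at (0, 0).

Type E_8, Milnor number mu = 8.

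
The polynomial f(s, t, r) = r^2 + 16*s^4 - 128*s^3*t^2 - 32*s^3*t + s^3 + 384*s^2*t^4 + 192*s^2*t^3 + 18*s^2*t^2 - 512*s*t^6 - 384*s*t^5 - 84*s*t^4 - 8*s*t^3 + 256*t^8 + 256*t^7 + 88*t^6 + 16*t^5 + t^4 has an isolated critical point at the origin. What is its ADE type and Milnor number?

Type E6, Milnor number mu = 6.

The Hessian of f at 0 is [[0, 0, 0], [0, 0, 0], [0, 0, 2]] with rank 1, so corank 2. A Groebner basis of the Jacobian ideal J(f) in C{s,t,r} is {s^3, s^2*t, -s^2/4 + s*t^2, -3*s^2/2 + t^3, r}; counting standard monomials gives mu = 6. Corank 2; j^3 = s^3 is a perfect cube, so E-series; the 4-jet and mu = 6 give E_6.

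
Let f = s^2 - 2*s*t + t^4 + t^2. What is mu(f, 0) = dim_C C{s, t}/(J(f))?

3

The Hessian of f at 0 is [[2, -2], [-2, 2]] with rank 1, so corank 1. A Groebner basis of the Jacobian ideal J(f) in C{s,t} is {t^3, s - t}; counting standard monomials gives mu = 3. Corank 1: A-series; mu = 3 gives A_3.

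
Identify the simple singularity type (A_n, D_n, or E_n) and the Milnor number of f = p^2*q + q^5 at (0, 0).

The Hessian of f at 0 has rank 0. Corank 2; j^3 = p^2*q has shape L^2 M (L != M), so D-series; mu = 6 gives D_6.

Type D6, Milnor number mu = 6.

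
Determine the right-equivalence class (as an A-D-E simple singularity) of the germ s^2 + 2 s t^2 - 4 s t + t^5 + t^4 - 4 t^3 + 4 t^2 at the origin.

A_{4}

The Hessian of f at 0 has rank 1. Corank 1: A-series; mu = 4 gives A_4.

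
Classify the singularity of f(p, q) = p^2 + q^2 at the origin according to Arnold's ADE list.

A1

The Hessian of f at 0 has rank 2. Corank 0: nondegenerate Morse point, so A_1.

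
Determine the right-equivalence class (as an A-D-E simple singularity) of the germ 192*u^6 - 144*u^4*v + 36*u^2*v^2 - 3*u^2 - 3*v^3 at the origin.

The Hessian of f at 0 is [[-6, 0], [0, 0]] with rank 1, so corank 1. A Groebner basis of the Jacobian ideal J(f) in C{u,v} is {v^2, u}; counting standard monomials gives mu = 2. Corank 1: A-series; mu = 2 gives A_2.

A_{2}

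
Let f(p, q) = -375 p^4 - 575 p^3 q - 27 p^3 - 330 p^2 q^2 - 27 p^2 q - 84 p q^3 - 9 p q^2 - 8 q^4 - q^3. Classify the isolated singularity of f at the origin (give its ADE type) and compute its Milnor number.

Type E_{7}, Milnor number mu = 7.

The Hessian of f at 0 has rank 0. Corank 2; j^3 = -(3*p + q)^3 is a perfect cube, so E-series; the 4-jet and mu = 7 give E_7.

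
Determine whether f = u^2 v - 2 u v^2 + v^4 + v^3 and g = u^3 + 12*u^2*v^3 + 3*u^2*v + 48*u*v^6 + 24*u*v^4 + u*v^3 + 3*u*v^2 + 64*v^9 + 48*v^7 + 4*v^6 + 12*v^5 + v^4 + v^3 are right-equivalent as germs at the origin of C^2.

No.

The Hessian of f at 0 has rank 0. Corank 2; j^3 = v*(u - v)^2 has shape L^2 M (L != M), so D-series; mu = 5 gives D_5. The Hessian of g at 0 has rank 0. Corank 2; j^3 = (u + v)^3 is a perfect cube, so E-series; the 4-jet and mu = 7 give E_7. f is D_5 but g is E_7, hence not right-equivalent.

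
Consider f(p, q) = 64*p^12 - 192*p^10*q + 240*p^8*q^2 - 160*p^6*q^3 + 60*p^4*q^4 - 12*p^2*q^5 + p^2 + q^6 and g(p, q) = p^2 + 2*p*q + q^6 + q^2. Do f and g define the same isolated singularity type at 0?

The Hessian of f at 0 has rank 1. Corank 1: A-series; mu = 5 gives A_5. The Hessian of g at 0 has rank 1. Corank 1: A-series; mu = 5 gives A_5. Both have type A_5, hence right-equivalent.

Yes.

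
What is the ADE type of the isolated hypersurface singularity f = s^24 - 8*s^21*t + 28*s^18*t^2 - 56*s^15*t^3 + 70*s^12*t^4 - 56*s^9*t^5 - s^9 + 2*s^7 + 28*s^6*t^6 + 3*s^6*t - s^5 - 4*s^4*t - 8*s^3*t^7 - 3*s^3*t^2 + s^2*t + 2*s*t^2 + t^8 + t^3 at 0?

The Hessian of f at 0 is [[0, 0], [0, 0]] with rank 0, so corank 2. A Groebner basis of the Jacobian ideal J(f) in C{s,t} is {s^2*t^2 + 8*s^2*t + s^2 + 16*s*t^2 + 3*s*t + 8*t^3 + 2*t^2, -16*s^2*t - 2*s^2 + s*t^3 - 32*s*t^2 - 5*s*t - 16*t^3 - 3*t^2, 24*s^2*t + 3*s^2 + 48*s*t^2 + 7*s*t + t^4 + 24*t^3 + 4*t^2, s^3 + 3*s^2*t + 3*s*t^2 + t^3}; counting standard monomials gives mu = 9. Corank 2; j^3 = t*(s + t)^2 has shape L^2 M (L != M), so D-series; mu = 9 gives D_9.

D9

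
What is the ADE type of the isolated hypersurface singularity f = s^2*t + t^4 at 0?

D_5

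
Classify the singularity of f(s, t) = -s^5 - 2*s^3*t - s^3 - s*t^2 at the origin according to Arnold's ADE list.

D_4

The Hessian of f at 0 is [[0, 0], [0, 0]] with rank 0, so corank 2. A Groebner basis of the Jacobian ideal J(f) in C{s,t} is {t^3, s^2 + t^2/3, s*t}; counting standard monomials gives mu = 4. Corank 2; j^3 = -s*(s^2 + t^2) splits into three distinct lines over C (the quadratic factor has nonzero discriminant), so D_4.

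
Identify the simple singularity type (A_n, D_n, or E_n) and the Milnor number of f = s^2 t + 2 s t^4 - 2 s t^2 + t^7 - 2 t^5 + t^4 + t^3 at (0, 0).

The Hessian of f at 0 is [[0, 0], [0, 0]] with rank 0, so corank 2. A Groebner basis of the Jacobian ideal J(f) in C{s,t} is {s^3 + s^2/4 - t^2/4, s^2/4 + t^3 - t^2/4, s*t - t^2}; counting standard monomials gives mu = 5. Corank 2; j^3 = t*(s - t)^2 has shape L^2 M (L != M), so D-series; mu = 5 gives D_5.

Type D5, Milnor number mu = 5.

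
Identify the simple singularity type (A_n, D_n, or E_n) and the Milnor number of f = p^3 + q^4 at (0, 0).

The Hessian of f at 0 has rank 0. Corank 2; j^3 = p^3 is a perfect cube, so E-series; the 4-jet and mu = 6 give E_6.

Type E_6, Milnor number mu = 6.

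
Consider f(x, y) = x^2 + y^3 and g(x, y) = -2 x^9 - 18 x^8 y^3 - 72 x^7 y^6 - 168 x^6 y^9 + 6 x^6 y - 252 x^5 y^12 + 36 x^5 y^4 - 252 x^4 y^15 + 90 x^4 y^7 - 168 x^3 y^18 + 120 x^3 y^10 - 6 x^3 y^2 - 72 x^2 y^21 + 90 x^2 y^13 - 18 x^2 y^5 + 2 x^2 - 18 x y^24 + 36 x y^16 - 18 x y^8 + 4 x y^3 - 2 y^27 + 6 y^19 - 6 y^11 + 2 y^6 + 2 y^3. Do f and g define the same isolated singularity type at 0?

Yes.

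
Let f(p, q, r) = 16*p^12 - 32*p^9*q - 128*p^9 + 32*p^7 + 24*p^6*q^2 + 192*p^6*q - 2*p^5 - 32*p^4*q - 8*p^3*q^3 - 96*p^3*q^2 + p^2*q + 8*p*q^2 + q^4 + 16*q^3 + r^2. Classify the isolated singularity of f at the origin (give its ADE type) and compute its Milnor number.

The Hessian of f at 0 is [[0, 0, 0], [0, 0, 0], [0, 0, 2]] with rank 1, so corank 2. A Groebner basis of the Jacobian ideal J(f) in C{p,q,r} is {p^3 - 16*p^2 + 256*q^2, p^2/4 + q^3 - 4*q^2, p*q + 4*q^2, r}; counting standard monomials gives mu = 5. Corank 2; j^3 = q*(p + 4*q)^2 has shape L^2 M (L != M), so D-series; mu = 5 gives D_5.

Type D_5, Milnor number mu = 5.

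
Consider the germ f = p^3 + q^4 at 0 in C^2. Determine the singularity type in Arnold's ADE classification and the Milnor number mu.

The Hessian of f at 0 has rank 0. Corank 2; j^3 = p^3 is a perfect cube, so E-series; the 4-jet and mu = 6 give E_6.

Type E6, Milnor number mu = 6.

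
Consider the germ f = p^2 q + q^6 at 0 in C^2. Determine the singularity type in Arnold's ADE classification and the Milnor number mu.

The Hessian of f at 0 has rank 0. Corank 2; j^3 = p^2*q has shape L^2 M (L != M), so D-series; mu = 7 gives D_7.

Type D7, Milnor number mu = 7.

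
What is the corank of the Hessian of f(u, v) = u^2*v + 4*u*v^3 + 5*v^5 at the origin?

2

Hessian at 0 has rank 0.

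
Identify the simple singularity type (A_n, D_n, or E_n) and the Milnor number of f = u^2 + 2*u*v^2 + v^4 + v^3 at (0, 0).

Type A_{2}, Milnor number mu = 2.

The Hessian of f at 0 has rank 1. Corank 1: A-series; mu = 2 gives A_2.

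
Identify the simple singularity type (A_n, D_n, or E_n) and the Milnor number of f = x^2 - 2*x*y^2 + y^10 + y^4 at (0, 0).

The Hessian of f at 0 is [[2, 0], [0, 0]] with rank 1, so corank 1. A Groebner basis of the Jacobian ideal J(f) in C{x,y} is {x^5, x^4*y, -x + y^2}; counting standard monomials gives mu = 9. Corank 1: A-series; mu = 9 gives A_9.

Type A_{9}, Milnor number mu = 9.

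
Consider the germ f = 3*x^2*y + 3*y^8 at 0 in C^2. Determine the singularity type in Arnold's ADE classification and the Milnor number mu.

Type D_9, Milnor number mu = 9.

The Hessian of f at 0 has rank 0. Corank 2; j^3 = 3*x^2*y has shape L^2 M (L != M), so D-series; mu = 9 gives D_9.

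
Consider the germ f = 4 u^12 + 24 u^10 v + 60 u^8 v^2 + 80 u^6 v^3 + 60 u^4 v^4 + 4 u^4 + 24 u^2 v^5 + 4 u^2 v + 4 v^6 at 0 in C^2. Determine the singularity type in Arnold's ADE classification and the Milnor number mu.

Type D7, Milnor number mu = 7.

The Hessian of f at 0 has rank 0. Corank 2; j^3 = 4*u^2*v has shape L^2 M (L != M), so D-series; mu = 7 gives D_7.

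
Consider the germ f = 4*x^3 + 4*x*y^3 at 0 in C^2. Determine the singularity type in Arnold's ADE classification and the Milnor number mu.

The Hessian of f at 0 is [[0, 0], [0, 0]] with rank 0, so corank 2. A Groebner basis of the Jacobian ideal J(f) in C{x,y} is {x^3, x*y^2, 3*x^2 + y^3}; counting standard monomials gives mu = 7. Corank 2; j^3 = 4*x^3 is a perfect cube, so E-series; the 4-jet and mu = 7 give E_7.

Type E_{7}, Milnor number mu = 7.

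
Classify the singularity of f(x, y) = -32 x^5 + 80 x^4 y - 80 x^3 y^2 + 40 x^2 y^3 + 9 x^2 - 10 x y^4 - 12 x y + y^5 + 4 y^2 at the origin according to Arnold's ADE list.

The Hessian of f at 0 has rank 1. Corank 1: A-series; mu = 4 gives A_4.

A_4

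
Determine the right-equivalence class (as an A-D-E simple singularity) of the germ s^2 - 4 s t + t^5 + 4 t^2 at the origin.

A_4

The Hessian of f at 0 has rank 1. Corank 1: A-series; mu = 4 gives A_4.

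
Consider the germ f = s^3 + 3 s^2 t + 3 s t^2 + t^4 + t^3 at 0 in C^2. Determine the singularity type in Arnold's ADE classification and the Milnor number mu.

The Hessian of f at 0 has rank 0. Corank 2; j^3 = (s + t)^3 is a perfect cube, so E-series; the 4-jet and mu = 6 give E_6.

Type E6, Milnor number mu = 6.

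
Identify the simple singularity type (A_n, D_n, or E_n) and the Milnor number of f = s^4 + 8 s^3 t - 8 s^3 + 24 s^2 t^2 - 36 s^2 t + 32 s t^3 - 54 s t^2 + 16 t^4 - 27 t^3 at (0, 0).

Type E_{6}, Milnor number mu = 6.

The Hessian of f at 0 has rank 0. Corank 2; j^3 = -(2*s + 3*t)^3 is a perfect cube, so E-series; the 4-jet and mu = 6 give E_6.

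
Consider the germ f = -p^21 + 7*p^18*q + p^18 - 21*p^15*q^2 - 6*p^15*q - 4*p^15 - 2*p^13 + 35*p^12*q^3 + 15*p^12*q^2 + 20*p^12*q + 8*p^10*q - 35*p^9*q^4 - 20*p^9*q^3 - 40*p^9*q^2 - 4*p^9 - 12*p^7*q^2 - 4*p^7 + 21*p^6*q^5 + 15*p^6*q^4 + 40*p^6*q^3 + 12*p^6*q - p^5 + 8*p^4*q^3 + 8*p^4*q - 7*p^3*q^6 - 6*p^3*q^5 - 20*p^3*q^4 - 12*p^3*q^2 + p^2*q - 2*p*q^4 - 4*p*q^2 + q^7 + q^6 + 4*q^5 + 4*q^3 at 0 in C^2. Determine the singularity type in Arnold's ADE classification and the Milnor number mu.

The Hessian of f at 0 has rank 0. Corank 2; j^3 = q*(p - 2*q)^2 has shape L^2 M (L != M), so D-series; mu = 7 gives D_7.

Type D7, Milnor number mu = 7.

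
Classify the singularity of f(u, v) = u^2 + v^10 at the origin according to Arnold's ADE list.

A9

The Hessian of f at 0 has rank 1. Corank 1: A-series; mu = 9 gives A_9.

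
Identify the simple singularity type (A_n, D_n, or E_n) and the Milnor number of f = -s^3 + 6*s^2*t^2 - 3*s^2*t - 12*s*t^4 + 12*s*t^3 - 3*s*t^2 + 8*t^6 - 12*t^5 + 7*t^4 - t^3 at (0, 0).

Type E_{6}, Milnor number mu = 6.

The Hessian of f at 0 is [[0, 0], [0, 0]] with rank 0, so corank 2. A Groebner basis of the Jacobian ideal J(f) in C{s,t} is {s^3 - 3*s^2/4 - 3*s*t/2 - 3*t^2/4, s^2*t + s^2/2 + s*t + t^2/2, -s^2/4 + s*t^2 - s*t/2 - t^2/4, t^3}; counting standard monomials gives mu = 6. Corank 2; j^3 = -(s + t)^3 is a perfect cube, so E-series; the 4-jet and mu = 6 give E_6.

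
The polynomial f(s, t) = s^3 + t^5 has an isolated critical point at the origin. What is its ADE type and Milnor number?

Type E_8, Milnor number mu = 8.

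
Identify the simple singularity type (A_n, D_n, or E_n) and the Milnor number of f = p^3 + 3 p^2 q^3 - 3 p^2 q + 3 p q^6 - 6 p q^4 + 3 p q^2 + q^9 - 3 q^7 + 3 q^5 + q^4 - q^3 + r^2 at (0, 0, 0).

The Hessian of f at 0 has rank 1. Corank 2; j^3 = (p - q)^3 is a perfect cube, so E-series; the 4-jet and mu = 6 give E_6.

Type E_{6}, Milnor number mu = 6.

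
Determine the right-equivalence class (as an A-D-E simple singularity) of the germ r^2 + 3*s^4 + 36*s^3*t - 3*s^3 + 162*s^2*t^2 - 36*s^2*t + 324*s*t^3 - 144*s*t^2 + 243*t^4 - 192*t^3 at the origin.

E_{6}

The Hessian of f at 0 has rank 1. Corank 2; j^3 = -3*(s + 4*t)^3 is a perfect cube, so E-series; the 4-jet and mu = 6 give E_6.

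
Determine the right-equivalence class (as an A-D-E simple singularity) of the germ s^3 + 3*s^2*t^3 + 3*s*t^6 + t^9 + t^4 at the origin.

E_{6}

The Hessian of f at 0 is [[0, 0], [0, 0]] with rank 0, so corank 2. A Groebner basis of the Jacobian ideal J(f) in C{s,t} is {t^3, s^2}; counting standard monomials gives mu = 6. Corank 2; j^3 = s^3 is a perfect cube, so E-series; the 4-jet and mu = 6 give E_6.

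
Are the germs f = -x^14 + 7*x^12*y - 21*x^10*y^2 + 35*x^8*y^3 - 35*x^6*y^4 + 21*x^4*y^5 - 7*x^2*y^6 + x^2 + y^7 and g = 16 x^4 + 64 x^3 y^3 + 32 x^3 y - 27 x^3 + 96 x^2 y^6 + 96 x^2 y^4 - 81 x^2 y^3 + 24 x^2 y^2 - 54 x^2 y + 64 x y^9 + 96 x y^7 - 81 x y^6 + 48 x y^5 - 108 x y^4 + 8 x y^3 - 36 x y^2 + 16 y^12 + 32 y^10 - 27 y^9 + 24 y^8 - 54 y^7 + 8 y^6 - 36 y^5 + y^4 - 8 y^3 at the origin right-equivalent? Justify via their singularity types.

No.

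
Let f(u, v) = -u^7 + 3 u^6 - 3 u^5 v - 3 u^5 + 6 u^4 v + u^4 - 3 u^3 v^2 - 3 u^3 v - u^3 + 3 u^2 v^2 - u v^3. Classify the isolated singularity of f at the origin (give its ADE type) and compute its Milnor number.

Type E_{7}, Milnor number mu = 7.

The Hessian of f at 0 has rank 0. Corank 2; j^3 = -u^3 is a perfect cube, so E-series; the 4-jet and mu = 7 give E_7.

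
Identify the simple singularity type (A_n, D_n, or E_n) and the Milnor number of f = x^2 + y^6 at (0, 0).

The Hessian of f at 0 is [[2, 0], [0, 0]] with rank 1, so corank 1. A Groebner basis of the Jacobian ideal J(f) in C{x,y} is {y^5, x}; counting standard monomials gives mu = 5. Corank 1: A-series; mu = 5 gives A_5.

Type A_{5}, Milnor number mu = 5.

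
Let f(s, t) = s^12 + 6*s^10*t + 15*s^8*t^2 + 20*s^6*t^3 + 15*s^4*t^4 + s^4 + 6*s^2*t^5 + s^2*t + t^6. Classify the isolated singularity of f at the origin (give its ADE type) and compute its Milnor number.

Type D_{7}, Milnor number mu = 7.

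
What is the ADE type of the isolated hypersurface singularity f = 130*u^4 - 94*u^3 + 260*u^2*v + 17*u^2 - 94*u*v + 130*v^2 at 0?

A_{1}

The Hessian of f at 0 is [[34, -94], [-94, 260]] with rank 2, so corank 0. A Groebner basis of the Jacobian ideal J(f) in C{u,v} is {u, v}; counting standard monomials gives mu = 1. Corank 0: nondegenerate Morse point, so A_1.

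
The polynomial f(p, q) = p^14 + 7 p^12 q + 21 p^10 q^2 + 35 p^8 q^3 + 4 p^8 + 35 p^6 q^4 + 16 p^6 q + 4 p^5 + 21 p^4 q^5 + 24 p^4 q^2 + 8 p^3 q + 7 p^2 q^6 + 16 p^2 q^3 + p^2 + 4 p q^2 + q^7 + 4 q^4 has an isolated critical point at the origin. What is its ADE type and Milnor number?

The Hessian of f at 0 is [[2, 0], [0, 0]] with rank 1, so corank 1. A Groebner basis of the Jacobian ideal J(f) in C{p,q} is {p^3, p^2*q + p/4 + q^2/2, p^2/2 + p*q^2, p*q/2 + q^3}; counting standard monomials gives mu = 6. Corank 1: A-series; mu = 6 gives A_6.

Type A_6, Milnor number mu = 6.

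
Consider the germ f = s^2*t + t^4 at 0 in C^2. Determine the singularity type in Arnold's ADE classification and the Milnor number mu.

The Hessian of f at 0 has rank 0. Corank 2; j^3 = s^2*t has shape L^2 M (L != M), so D-series; mu = 5 gives D_5.

Type D_{5}, Milnor number mu = 5.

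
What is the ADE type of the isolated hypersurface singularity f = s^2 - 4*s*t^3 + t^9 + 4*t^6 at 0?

The Hessian of f at 0 is [[2, 0], [0, 0]] with rank 1, so corank 1. A Groebner basis of the Jacobian ideal J(f) in C{s,t} is {s^2*t^2, s^3, -s/2 + t^3}; counting standard monomials gives mu = 8. Corank 1: A-series; mu = 8 gives A_8.

A8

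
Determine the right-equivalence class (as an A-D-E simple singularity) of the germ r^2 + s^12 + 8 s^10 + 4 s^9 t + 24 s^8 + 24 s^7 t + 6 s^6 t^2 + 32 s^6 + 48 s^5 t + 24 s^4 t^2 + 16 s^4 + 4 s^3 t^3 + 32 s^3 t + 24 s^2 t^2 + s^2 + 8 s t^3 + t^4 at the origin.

A3

The Hessian of f at 0 has rank 2. Corank 1: A-series; mu = 3 gives A_3.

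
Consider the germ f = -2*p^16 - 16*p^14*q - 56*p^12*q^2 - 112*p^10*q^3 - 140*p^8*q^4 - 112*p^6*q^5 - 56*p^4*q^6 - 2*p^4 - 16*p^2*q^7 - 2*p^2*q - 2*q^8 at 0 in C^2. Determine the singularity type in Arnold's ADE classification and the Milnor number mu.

Type D_9, Milnor number mu = 9.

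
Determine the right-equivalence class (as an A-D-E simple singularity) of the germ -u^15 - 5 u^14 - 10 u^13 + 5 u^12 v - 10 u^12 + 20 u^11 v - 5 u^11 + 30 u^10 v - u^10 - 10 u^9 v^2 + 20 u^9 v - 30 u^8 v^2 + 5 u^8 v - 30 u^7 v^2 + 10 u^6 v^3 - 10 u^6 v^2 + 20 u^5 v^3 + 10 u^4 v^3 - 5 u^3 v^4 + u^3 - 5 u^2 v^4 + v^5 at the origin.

E8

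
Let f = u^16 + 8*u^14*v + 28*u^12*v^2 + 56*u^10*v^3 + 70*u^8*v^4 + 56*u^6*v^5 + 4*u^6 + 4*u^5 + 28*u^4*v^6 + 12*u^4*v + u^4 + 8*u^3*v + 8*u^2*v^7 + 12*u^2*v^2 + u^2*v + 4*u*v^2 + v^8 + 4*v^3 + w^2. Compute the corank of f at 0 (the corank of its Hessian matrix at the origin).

2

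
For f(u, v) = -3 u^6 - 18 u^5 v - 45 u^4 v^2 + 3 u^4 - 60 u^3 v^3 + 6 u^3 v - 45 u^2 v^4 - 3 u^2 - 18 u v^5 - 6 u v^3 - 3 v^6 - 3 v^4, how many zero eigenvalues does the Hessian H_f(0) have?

The Hessian at 0 is [[-6, 0], [0, 0]] of rank 1; hence corank 1.

1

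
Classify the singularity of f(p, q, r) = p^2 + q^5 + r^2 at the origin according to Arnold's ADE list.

A_4

The Hessian of f at 0 is [[2, 0, 0], [0, 0, 0], [0, 0, 2]] with rank 2, so corank 1. A Groebner basis of the Jacobian ideal J(f) in C{p,q,r} is {q^4, p, r}; counting standard monomials gives mu = 4. Corank 1: A-series; mu = 4 gives A_4.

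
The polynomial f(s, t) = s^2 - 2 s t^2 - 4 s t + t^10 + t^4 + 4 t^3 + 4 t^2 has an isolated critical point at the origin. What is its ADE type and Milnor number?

Type A9, Milnor number mu = 9.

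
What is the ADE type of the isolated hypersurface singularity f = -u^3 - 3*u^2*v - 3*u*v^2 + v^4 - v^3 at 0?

E_{6}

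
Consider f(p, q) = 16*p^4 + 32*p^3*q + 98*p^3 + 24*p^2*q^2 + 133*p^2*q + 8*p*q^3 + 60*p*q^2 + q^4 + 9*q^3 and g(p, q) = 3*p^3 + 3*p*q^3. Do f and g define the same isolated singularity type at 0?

No.

The Hessian of f at 0 has rank 0. Corank 2; j^3 = (2*p + q)*(7*p + 3*q)^2 has shape L^2 M (L != M), so D-series; mu = 5 gives D_5. The Hessian of g at 0 has rank 0. Corank 2; j^3 = 3*p^3 is a perfect cube, so E-series; the 4-jet and mu = 7 give E_7. f is D_5 but g is E_7, hence not right-equivalent.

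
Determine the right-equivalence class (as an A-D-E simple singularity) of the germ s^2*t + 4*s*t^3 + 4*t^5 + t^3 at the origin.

D_4

The Hessian of f at 0 has rank 0. Corank 2; j^3 = t*(s^2 + t^2) splits into three distinct lines over C (the quadratic factor has nonzero discriminant), so D_4.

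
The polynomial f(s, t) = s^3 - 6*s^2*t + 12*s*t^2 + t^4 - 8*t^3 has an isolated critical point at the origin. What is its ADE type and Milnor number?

Type E6, Milnor number mu = 6.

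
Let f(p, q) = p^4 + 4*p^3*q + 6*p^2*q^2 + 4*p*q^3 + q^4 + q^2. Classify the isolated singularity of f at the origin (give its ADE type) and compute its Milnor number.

The Hessian of f at 0 has rank 1. Corank 1: A-series; mu = 3 gives A_3.

Type A_{3}, Milnor number mu = 3.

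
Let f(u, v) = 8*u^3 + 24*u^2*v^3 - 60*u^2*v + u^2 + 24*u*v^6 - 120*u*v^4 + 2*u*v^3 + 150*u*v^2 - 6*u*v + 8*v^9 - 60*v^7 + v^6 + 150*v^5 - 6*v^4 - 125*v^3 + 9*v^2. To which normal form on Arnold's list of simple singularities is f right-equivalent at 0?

A_2

The Hessian of f at 0 has rank 1. Corank 1: A-series; mu = 2 gives A_2.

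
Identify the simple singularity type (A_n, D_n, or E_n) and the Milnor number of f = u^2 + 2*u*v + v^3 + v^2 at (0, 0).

The Hessian of f at 0 has rank 1. Corank 1: A-series; mu = 2 gives A_2.

Type A_2, Milnor number mu = 2.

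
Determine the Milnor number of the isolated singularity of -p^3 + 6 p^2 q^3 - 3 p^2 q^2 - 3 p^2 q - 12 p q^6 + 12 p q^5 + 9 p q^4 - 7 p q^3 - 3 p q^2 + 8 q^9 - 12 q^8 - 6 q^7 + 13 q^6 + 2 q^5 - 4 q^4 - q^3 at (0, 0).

7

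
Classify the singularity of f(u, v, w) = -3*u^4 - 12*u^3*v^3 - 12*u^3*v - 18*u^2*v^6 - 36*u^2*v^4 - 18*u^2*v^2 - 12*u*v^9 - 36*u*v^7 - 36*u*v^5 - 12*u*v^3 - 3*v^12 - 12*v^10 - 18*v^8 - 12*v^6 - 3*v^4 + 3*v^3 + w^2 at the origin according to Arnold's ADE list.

E6

The Hessian of f at 0 has rank 1. Corank 2; j^3 = 3*v^3 is a perfect cube, so E-series; the 4-jet and mu = 6 give E_6.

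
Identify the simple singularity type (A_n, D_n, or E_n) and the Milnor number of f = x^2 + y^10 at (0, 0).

Type A_9, Milnor number mu = 9.

The Hessian of f at 0 is [[2, 0], [0, 0]] with rank 1, so corank 1. A Groebner basis of the Jacobian ideal J(f) in C{x,y} is {y^9, x}; counting standard monomials gives mu = 9. Corank 1: A-series; mu = 9 gives A_9.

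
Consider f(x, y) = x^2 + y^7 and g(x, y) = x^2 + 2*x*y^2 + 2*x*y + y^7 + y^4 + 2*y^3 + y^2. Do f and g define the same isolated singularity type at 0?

Yes.

The Hessian of f at 0 has rank 1. Corank 1: A-series; mu = 6 gives A_6. The Hessian of g at 0 has rank 1. Corank 1: A-series; mu = 6 gives A_6. Both have type A_6, hence right-equivalent.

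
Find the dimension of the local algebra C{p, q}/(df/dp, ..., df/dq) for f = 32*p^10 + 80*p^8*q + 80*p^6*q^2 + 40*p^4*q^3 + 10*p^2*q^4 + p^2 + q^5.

The Hessian of f at 0 has rank 1. Corank 1: A-series; mu = 4 gives A_4.

4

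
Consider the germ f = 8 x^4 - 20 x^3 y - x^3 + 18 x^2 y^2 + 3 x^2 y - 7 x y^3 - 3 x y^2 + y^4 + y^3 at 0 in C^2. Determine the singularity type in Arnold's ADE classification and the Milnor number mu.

Type E7, Milnor number mu = 7.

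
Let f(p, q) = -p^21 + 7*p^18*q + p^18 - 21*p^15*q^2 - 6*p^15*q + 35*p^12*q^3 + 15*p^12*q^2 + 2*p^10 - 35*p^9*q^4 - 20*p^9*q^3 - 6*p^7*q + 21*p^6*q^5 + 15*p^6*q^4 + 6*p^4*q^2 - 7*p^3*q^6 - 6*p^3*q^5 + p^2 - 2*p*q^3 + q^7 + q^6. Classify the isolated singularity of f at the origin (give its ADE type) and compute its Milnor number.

The Hessian of f at 0 has rank 1. Corank 1: A-series; mu = 6 gives A_6.

Type A_6, Milnor number mu = 6.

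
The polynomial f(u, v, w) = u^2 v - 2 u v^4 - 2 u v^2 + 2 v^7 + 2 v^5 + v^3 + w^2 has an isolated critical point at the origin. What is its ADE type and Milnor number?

Type D_{8}, Milnor number mu = 8.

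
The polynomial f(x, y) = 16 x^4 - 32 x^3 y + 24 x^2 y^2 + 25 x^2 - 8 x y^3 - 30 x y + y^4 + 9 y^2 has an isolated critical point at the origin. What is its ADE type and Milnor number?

Type A_{3}, Milnor number mu = 3.

The Hessian of f at 0 is [[50, -30], [-30, 18]] with rank 1, so corank 1. A Groebner basis of the Jacobian ideal J(f) in C{x,y} is {y^3, x - 3*y/5}; counting standard monomials gives mu = 3. Corank 1: A-series; mu = 3 gives A_3.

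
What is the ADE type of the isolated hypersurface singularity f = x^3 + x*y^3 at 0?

The Hessian of f at 0 has rank 0. Corank 2; j^3 = x^3 is a perfect cube, so E-series; the 4-jet and mu = 7 give E_7.

E_7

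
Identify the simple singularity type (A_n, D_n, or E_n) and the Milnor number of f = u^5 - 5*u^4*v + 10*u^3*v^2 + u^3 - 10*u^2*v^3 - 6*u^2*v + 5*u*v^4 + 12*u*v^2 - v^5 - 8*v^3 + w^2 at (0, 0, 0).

The Hessian of f at 0 has rank 1. Corank 2; j^3 = (u - 2*v)^3 is a perfect cube, so E-series; the 5-jet and mu = 8 give E_8.

Type E_{8}, Milnor number mu = 8.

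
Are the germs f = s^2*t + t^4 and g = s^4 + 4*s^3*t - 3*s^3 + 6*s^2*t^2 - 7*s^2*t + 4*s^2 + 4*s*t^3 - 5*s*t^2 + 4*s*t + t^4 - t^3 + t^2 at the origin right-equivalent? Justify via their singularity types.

No.

The Hessian of f at 0 is [[0, 0], [0, 0]] with rank 0, so corank 2. A Groebner basis of the Jacobian ideal J(f) in C{s,t} is {s^3, s^2/4 + t^3, s*t}; counting standard monomials gives mu = 5. Corank 2; j^3 = s^2*t has shape L^2 M (L != M), so D-series; mu = 5 gives D_5. The Hessian of g at 0 is [[8, 4], [4, 2]] with rank 1, so corank 1. A Groebner basis of the Jacobian ideal J(g) in C{s,t} is {t^2, s + t/2}; counting standard monomials gives mu = 2. Corank 1: A-series; mu = 2 gives A_2. f is D_5 but g is A_2, hence not right-equivalent.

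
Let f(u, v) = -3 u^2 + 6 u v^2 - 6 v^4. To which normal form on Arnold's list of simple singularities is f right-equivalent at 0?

A_3

The Hessian of f at 0 has rank 1. Corank 1: A-series; mu = 3 gives A_3.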